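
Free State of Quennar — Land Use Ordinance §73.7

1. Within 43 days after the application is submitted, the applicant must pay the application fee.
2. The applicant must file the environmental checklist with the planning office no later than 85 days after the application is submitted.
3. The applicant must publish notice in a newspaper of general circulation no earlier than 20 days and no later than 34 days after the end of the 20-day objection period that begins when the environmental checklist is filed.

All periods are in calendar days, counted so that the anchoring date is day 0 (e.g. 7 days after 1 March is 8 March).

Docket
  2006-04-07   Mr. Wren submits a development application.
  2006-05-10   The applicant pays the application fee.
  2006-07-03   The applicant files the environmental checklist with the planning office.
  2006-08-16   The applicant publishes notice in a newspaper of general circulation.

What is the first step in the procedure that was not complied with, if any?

Step 2

Step 1: 43 days after 2006-04-07 (when the application is submitted) is 2006-05-20; completed 2006-05-10, before the deadline.
Step 2: 85 days after 2006-04-07 (when the application is submitted) is 2006-07-01; 2006-07-03 misses that deadline by 2 days.
Later steps need not be reached.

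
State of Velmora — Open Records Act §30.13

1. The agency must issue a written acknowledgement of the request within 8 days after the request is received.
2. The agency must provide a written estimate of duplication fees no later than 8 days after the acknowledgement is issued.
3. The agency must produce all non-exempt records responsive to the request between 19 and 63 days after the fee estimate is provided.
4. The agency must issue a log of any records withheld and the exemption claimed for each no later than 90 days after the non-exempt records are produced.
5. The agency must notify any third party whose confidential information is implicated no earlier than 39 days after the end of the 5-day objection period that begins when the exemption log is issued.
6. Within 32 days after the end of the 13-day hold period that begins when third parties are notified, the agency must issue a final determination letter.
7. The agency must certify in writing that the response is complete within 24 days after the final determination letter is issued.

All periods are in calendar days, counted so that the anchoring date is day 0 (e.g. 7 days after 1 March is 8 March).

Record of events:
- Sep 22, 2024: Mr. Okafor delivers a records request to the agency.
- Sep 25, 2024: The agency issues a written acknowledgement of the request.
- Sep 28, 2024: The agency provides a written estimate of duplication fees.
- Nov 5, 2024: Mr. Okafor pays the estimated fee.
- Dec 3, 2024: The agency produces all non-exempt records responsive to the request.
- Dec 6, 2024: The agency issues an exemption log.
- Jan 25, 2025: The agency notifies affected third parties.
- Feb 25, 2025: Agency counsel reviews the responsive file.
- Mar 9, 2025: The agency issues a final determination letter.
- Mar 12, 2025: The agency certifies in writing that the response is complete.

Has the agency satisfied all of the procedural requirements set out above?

Step 1 — counting 8 days from Sep 22, 2024 (when the request is received) gives a deadline of Sep 30, 2024; Sep 25, 2024 is within that limit.
Step 2 — counting 8 days from Sep 25, 2024 (when the acknowledgement is issued) gives a deadline of Oct 3, 2024; Sep 28, 2024 is within that limit.
Step 3 — 19 and 63 days from Sep 28, 2024 (when the fee estimate is provided) are Oct 17, 2024 and Nov 30, 2024 respectively; done Dec 3, 2024 — 3 days after the window closed.

No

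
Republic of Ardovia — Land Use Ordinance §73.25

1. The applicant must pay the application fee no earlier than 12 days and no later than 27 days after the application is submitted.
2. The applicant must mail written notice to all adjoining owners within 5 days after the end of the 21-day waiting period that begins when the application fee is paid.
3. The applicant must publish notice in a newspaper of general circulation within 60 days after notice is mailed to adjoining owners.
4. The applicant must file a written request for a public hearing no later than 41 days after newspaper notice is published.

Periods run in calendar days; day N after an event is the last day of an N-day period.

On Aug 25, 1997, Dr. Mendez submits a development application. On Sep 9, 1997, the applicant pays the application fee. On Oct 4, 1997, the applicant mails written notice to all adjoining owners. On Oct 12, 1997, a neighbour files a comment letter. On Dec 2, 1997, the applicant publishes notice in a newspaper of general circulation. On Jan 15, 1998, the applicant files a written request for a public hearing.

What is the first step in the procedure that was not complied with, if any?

(1) the permitted window runs from Aug 25, 1997 + 12 = Sep 6, 1997 to Aug 25, 1997 + 27 = Sep 21, 1997; done Sep 9, 1997, which is between those dates.
(2) due by Sep 30, 1997 + 5 days = Oct 5, 1997; completed Oct 4, 1997, before the deadline.
(3) due by Oct 4, 1997 + 60 days = Dec 3, 1997; completed Dec 2, 1997, before the deadline.
(4) due by Dec 2, 1997 + 41 days = Jan 12, 1998; not done until Jan 15, 1998, 3 days after the deadline.
No need to go further; step 4 was not satisfied.

Step 4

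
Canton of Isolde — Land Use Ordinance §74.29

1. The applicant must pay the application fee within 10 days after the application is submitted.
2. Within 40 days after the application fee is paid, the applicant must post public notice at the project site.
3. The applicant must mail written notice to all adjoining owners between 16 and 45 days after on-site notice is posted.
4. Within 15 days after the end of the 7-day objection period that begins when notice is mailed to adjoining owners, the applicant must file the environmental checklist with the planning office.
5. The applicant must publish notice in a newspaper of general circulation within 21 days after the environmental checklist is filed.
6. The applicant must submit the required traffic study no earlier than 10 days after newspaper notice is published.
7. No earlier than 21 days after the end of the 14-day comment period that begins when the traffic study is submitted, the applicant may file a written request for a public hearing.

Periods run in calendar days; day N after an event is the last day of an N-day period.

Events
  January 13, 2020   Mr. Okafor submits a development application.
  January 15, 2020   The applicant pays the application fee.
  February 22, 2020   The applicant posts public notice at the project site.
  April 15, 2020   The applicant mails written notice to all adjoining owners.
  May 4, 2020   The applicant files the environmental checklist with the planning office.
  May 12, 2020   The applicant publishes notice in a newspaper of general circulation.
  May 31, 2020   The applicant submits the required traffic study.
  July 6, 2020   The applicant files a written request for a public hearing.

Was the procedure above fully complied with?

No

(1) due by January 13, 2020 + 10 days = January 23, 2020; January 15, 2020 is within that limit.
(2) due by January 15, 2020 + 40 days = February 24, 2020; completed February 22, 2020, before the deadline.
(3) the permitted window runs from February 22, 2020 + 16 = March 9, 2020 to February 22, 2020 + 45 = April 7, 2020; done April 15, 2020 — 8 days after the window closed.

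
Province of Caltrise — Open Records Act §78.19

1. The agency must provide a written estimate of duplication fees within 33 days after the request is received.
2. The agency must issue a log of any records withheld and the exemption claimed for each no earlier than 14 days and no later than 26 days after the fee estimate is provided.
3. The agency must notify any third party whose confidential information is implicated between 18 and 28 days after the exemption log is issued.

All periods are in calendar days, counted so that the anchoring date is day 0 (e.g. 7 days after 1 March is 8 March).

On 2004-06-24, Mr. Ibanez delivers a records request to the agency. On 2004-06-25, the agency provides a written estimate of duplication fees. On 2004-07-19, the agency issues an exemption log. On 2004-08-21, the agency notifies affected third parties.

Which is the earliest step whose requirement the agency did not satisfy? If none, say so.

Step 3

(1) due by 2004-06-24 + 33 days = 2004-07-27; 2004-06-25 is within that limit.
(2) the permitted window runs from 2004-06-25 + 14 = 2004-07-09 to 2004-06-25 + 26 = 2004-07-21; done 2004-07-19 — within the window.
(3) the permitted window runs from 2004-07-19 + 18 = 2004-08-06 to 2004-07-19 + 28 = 2004-08-16; 2004-08-21 is 5 days past the end of the window.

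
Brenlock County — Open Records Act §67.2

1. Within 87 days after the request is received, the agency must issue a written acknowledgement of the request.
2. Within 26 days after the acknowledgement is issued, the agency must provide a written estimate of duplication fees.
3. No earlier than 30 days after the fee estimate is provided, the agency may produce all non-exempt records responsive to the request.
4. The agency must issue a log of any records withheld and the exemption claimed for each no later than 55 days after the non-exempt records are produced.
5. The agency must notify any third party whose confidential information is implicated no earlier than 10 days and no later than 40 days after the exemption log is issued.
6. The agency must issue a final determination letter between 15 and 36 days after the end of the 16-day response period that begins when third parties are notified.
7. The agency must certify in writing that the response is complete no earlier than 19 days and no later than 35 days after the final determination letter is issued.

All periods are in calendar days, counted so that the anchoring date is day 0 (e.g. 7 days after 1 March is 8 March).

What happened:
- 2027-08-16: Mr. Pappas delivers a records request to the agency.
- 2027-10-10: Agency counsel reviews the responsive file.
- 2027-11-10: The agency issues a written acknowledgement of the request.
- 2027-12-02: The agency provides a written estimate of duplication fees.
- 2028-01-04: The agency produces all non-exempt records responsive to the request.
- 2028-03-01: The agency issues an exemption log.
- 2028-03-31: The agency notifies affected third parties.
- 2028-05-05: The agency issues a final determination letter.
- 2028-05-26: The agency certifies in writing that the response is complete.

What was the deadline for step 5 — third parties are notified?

Step 5 runs from 2028-03-01, when the exemption log is issued. The window is 10–40 days after 2028-03-01; it closes on 2028-04-10.

2028-04-10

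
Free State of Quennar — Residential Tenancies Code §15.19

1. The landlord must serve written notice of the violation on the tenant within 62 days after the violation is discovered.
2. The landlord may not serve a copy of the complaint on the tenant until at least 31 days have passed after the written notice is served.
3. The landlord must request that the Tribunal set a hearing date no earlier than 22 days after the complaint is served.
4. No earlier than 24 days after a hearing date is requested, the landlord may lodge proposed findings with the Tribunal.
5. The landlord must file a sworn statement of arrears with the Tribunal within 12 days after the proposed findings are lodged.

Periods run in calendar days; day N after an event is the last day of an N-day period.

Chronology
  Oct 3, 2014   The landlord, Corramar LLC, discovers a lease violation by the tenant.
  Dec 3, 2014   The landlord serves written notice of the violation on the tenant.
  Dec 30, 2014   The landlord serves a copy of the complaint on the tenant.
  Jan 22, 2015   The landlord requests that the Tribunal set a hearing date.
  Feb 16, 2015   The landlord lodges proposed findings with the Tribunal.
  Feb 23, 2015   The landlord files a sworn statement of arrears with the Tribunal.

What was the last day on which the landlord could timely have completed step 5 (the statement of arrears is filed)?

Step 5 runs from Feb 16, 2015, when the proposed findings are lodged. 12 days after Feb 16, 2015 is Feb 28, 2015.

Feb 28, 2015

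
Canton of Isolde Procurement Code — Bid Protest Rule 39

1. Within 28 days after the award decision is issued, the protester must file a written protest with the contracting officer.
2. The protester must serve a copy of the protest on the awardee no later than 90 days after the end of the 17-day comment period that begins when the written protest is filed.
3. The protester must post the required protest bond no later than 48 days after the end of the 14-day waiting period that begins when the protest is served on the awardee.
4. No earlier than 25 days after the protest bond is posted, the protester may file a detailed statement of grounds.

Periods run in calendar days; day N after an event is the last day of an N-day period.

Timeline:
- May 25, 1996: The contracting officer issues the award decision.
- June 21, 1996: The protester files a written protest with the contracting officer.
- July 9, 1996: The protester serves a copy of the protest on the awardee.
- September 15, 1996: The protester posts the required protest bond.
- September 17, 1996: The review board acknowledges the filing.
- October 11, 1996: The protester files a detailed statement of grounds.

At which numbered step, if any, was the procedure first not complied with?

Step 3

Step 1 — counting 28 days from May 25, 1996 (when the award decision is issued) gives a deadline of June 22, 1996; June 21, 1996 is within that limit.
Step 2 — counting 90 days from July 8, 1996 (end of the 17-day comment period, which began when the written protest is filed on June 21, 1996) gives a deadline of October 6, 1996; July 9, 1996 is within that limit.
Step 3 — counting 48 days from July 23, 1996 (end of the 14-day waiting period, which began when the protest is served on the awardee on July 9, 1996) gives a deadline of September 9, 1996; done September 15, 1996 — 6 days late.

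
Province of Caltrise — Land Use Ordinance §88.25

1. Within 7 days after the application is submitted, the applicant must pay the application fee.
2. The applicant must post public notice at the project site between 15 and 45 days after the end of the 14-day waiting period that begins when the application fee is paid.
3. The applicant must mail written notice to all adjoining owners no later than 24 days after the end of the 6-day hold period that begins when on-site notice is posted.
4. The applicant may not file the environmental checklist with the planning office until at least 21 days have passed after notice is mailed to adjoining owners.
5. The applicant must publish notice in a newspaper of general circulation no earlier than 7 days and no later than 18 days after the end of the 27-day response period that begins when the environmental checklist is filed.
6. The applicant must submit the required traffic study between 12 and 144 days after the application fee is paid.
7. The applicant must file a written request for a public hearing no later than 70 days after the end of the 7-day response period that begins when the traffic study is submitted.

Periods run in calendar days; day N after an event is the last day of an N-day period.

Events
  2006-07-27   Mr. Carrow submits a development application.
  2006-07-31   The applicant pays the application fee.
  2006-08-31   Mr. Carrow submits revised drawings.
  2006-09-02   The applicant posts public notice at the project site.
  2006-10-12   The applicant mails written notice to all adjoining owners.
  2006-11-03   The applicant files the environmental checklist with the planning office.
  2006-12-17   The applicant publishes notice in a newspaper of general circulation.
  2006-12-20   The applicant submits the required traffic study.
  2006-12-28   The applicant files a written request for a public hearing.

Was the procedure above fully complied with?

Step 1: 7 days after 2006-07-27 (when the application is submitted) is 2006-08-03; done 2006-07-31 — timely.
Step 2: the window is 15–45 days after 2006-08-14 (end of the 14-day waiting period, which began when the application fee is paid on 2006-07-31), so 2006-08-29 through 2006-09-28; 2006-09-02 falls inside that range.
Step 3: 24 days after 2006-09-08 (end of the 6-day hold period, which began when on-site notice is posted on 2006-09-02) is 2006-10-02; not done until 2006-10-12, 10 days after the deadline.
The analysis stops there.

No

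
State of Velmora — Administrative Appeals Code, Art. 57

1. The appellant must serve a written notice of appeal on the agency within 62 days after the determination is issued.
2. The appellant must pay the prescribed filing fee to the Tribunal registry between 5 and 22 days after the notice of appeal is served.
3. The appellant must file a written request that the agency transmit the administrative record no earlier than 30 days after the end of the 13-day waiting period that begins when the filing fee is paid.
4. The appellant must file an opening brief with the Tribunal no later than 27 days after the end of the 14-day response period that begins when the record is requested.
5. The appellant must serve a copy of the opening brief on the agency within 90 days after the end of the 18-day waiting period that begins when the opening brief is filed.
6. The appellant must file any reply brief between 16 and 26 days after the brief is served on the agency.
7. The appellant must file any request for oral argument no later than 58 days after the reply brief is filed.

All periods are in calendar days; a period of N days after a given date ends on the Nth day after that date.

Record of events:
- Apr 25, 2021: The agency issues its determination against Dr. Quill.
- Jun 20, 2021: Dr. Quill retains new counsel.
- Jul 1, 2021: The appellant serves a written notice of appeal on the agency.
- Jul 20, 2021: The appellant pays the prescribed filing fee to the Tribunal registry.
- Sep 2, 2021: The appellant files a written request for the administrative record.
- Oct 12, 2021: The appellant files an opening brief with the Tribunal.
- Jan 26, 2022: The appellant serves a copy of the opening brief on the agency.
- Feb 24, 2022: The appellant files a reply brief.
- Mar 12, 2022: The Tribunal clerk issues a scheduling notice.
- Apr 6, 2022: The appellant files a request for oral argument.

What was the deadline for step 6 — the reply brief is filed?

Step 6 runs from Jan 26, 2022, when the brief is served on the agency. The window is 16–26 days after Jan 26, 2022; it closes on Feb 21, 2022.

Feb 21, 2022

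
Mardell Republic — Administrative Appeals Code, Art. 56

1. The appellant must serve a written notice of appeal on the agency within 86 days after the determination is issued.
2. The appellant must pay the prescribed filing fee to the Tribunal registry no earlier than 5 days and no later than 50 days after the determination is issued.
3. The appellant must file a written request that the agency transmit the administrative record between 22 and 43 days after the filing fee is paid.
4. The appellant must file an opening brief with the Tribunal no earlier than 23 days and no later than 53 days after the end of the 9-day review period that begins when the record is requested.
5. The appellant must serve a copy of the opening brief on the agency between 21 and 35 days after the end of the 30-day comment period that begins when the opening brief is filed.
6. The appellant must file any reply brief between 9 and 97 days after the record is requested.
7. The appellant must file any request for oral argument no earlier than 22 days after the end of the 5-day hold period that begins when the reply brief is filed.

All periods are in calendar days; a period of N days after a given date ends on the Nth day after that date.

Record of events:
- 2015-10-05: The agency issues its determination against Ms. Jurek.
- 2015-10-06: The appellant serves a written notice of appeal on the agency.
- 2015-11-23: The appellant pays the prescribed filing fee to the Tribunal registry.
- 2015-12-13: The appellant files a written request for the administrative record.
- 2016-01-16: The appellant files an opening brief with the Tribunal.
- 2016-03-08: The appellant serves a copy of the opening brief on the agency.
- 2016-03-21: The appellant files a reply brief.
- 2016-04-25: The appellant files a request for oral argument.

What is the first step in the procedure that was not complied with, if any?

Step 3

(1) due by 2015-10-05 + 86 days = 2015-12-30; 2015-10-06 is within that limit.
(2) the permitted window runs from 2015-10-05 + 5 = 2015-10-10 to 2015-10-05 + 50 = 2015-11-24; done 2015-11-23, which is between those dates.
(3) the permitted window runs from 2015-11-23 + 22 = 2015-12-15 to 2015-11-23 + 43 = 2016-01-05; 2015-12-13 is 2 days too early.
That is the first point of non-compliance.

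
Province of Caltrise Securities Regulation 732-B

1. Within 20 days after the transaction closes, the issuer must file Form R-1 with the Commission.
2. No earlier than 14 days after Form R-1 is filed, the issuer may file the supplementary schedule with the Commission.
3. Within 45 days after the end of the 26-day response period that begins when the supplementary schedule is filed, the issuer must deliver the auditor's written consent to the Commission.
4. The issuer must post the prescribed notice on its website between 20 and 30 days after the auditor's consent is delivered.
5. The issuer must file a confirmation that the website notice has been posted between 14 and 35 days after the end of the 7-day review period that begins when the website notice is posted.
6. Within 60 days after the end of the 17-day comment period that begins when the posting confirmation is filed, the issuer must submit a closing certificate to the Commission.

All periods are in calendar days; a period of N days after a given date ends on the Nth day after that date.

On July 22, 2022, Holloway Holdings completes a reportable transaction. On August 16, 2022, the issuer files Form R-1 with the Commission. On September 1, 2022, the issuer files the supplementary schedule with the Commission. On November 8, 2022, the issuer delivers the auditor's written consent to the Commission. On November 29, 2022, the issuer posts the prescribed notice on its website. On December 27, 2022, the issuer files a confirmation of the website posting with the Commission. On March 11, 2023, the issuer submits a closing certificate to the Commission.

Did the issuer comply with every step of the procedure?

No

Step 1 — counting 20 days from July 22, 2022 (when the transaction closes) gives a deadline of August 11, 2022; done August 16, 2022 — 5 days late.
The procedure was therefore not followed at step 1.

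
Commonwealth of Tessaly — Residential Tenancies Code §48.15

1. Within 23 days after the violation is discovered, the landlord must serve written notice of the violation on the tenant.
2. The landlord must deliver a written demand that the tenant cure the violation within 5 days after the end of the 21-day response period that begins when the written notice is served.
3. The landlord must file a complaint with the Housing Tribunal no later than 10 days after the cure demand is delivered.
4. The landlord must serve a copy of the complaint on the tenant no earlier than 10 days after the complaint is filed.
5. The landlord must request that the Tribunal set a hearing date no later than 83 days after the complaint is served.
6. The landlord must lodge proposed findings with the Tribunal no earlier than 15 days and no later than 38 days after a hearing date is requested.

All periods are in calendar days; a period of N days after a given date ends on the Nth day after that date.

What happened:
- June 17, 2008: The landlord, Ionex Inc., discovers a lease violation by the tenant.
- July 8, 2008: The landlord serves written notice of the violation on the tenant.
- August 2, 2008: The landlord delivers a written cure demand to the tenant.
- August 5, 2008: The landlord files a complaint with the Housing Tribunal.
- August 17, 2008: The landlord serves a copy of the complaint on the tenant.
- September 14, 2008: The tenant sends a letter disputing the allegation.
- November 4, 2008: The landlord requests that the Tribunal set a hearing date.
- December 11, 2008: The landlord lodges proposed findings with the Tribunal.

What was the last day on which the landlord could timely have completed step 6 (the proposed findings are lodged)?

Step 6 runs from November 4, 2008, when a hearing date is requested. The window is 15–38 days after November 4, 2008; it closes on December 12, 2008.

December 12, 2008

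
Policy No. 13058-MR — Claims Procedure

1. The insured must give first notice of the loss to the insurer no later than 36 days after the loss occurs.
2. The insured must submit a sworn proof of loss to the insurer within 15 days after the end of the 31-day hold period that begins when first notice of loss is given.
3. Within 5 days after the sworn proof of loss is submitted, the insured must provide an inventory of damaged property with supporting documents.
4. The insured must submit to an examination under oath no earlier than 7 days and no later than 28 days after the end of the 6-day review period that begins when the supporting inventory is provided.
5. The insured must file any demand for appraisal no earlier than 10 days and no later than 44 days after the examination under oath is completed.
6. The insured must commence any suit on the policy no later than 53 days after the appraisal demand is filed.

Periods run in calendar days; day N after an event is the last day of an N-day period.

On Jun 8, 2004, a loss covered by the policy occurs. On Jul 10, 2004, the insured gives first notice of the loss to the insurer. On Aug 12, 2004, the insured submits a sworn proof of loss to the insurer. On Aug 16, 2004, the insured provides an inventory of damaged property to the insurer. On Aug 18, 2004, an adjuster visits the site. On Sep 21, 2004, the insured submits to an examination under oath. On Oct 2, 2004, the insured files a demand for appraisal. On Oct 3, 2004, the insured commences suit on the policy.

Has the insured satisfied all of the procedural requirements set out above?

No

(1) due by Jun 8, 2004 + 36 days = Jul 14, 2004; completed Jul 10, 2004, before the deadline.
(2) due by Aug 10, 2004 + 15 days = Aug 25, 2004; Aug 12, 2004 is within that limit.
(3) due by Aug 12, 2004 + 5 days = Aug 17, 2004; done Aug 16, 2004 — timely.
(4) the permitted window runs from Aug 22, 2004 + 7 = Aug 29, 2004 to Aug 22, 2004 + 28 = Sep 19, 2004; Sep 21, 2004 is 2 days past the end of the window.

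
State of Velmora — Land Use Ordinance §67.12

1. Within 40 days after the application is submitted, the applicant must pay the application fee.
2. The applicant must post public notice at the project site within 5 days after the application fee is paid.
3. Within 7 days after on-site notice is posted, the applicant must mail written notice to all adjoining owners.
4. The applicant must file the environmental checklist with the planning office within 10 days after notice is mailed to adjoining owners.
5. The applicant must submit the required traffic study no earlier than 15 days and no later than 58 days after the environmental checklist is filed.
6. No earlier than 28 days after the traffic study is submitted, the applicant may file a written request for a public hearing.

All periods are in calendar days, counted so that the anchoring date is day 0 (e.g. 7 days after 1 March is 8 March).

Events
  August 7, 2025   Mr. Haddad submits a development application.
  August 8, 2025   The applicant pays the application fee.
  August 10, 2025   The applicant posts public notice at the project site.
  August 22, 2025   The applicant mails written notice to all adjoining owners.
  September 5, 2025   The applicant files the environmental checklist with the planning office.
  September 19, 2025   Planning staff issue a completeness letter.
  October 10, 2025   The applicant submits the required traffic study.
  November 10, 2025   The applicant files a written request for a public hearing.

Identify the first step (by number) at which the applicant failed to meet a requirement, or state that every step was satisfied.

Step 3

Step 1 — counting 40 days from August 7, 2025 (when the application is submitted) gives a deadline of September 16, 2025; completed August 8, 2025, before the deadline.
Step 2 — counting 5 days from August 8, 2025 (when the application fee is paid) gives a deadline of August 13, 2025; done August 10, 2025 — timely.
Step 3 — counting 7 days from August 10, 2025 (when on-site notice is posted) gives a deadline of August 17, 2025; August 22, 2025 misses that deadline by 5 days.
No need to go further; step 3 was not satisfied.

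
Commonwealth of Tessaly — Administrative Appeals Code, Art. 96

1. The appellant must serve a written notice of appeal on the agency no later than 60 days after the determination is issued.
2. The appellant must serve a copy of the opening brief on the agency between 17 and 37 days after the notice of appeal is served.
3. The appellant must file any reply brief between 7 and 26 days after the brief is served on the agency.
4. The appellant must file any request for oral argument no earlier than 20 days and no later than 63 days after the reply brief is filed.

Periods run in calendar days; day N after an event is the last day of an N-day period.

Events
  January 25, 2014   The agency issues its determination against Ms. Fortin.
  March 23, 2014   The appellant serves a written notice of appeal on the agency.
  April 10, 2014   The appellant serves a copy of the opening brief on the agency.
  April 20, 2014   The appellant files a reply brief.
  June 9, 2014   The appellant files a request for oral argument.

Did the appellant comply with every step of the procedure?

Step 1 — counting 60 days from January 25, 2014 (when the determination is issued) gives a deadline of March 26, 2014; March 23, 2014 is within that limit.
Step 2 — 17 and 37 days from March 23, 2014 (when the notice of appeal is served) are April 9, 2014 and April 29, 2014 respectively; April 10, 2014 falls inside that range.
Step 3 — 7 and 26 days from April 10, 2014 (when the brief is served on the agency) are April 17, 2014 and May 6, 2014 respectively; done April 20, 2014 — within the window.
Step 4 — 20 and 63 days from April 20, 2014 (when the reply brief is filed) are May 10, 2014 and June 22, 2014 respectively; done June 9, 2014 — within the window.

Yes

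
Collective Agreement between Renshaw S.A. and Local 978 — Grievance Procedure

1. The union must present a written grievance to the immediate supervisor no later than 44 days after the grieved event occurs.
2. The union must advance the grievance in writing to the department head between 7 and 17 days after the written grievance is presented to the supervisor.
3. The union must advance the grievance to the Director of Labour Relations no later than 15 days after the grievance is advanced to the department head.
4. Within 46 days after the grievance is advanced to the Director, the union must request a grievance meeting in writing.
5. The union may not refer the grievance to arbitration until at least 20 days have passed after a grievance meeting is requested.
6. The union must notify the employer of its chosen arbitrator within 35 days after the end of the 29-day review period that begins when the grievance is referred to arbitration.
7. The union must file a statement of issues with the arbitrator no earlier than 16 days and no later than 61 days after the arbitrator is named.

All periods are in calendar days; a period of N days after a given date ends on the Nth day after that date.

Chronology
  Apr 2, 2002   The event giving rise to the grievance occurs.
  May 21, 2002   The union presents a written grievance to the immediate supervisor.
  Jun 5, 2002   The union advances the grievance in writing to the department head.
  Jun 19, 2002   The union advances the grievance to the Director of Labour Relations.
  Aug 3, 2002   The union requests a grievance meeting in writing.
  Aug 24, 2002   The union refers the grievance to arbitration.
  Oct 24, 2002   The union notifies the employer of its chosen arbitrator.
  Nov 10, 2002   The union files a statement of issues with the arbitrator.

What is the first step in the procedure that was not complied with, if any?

(1) due by Apr 2, 2002 + 44 days = May 16, 2002; not done until May 21, 2002, 5 days after the deadline.

Step 1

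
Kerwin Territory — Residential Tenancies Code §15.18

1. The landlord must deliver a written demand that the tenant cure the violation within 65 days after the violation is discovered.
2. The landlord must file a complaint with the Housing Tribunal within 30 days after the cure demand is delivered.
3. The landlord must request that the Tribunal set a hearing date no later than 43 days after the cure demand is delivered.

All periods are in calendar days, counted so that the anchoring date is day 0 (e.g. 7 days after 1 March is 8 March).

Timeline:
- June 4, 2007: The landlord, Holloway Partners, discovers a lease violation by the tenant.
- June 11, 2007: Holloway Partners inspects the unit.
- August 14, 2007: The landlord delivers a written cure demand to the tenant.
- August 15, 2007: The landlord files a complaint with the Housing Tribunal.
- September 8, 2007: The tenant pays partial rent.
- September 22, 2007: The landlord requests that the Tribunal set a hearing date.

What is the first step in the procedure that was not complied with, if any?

Step 1

(1) due by June 4, 2007 + 65 days = August 8, 2007; done August 14, 2007 — 6 days late.
No need to go further; step 1 was not satisfied.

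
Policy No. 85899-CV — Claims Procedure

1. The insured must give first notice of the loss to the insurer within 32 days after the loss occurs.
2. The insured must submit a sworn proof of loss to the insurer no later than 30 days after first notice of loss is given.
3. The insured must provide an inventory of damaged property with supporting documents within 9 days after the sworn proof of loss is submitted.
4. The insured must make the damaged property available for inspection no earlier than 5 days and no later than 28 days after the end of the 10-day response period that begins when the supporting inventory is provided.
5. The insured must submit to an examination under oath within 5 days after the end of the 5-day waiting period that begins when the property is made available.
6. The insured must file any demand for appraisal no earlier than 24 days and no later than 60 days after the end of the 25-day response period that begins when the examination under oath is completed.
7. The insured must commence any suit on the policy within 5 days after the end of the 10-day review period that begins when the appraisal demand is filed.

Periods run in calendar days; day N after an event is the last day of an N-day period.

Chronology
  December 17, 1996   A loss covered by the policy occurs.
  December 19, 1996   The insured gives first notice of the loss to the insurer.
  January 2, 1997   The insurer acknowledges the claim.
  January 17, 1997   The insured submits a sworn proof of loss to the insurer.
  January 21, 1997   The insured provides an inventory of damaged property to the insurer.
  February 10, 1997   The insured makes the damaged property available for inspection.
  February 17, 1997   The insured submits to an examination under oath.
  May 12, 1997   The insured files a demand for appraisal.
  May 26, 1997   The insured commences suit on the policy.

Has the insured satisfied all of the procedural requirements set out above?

(1) due by December 17, 1996 + 32 days = January 18, 1997; done December 19, 1996 — timely.
(2) due by December 19, 1996 + 30 days = January 18, 1997; completed January 17, 1997, before the deadline.
(3) due by January 17, 1997 + 9 days = January 26, 1997; January 21, 1997 is within that limit.
(4) the permitted window runs from January 31, 1997 + 5 = February 5, 1997 to January 31, 1997 + 28 = February 28, 1997; February 10, 1997 falls inside that range.
(5) due by February 15, 1997 + 5 days = February 20, 1997; done February 17, 1997 — timely.
(6) the permitted window runs from March 14, 1997 + 24 = April 7, 1997 to March 14, 1997 + 60 = May 13, 1997; done May 12, 1997, which is between those dates.
(7) due by May 22, 1997 + 5 days = May 27, 1997; May 26, 1997 is within that limit.

Yes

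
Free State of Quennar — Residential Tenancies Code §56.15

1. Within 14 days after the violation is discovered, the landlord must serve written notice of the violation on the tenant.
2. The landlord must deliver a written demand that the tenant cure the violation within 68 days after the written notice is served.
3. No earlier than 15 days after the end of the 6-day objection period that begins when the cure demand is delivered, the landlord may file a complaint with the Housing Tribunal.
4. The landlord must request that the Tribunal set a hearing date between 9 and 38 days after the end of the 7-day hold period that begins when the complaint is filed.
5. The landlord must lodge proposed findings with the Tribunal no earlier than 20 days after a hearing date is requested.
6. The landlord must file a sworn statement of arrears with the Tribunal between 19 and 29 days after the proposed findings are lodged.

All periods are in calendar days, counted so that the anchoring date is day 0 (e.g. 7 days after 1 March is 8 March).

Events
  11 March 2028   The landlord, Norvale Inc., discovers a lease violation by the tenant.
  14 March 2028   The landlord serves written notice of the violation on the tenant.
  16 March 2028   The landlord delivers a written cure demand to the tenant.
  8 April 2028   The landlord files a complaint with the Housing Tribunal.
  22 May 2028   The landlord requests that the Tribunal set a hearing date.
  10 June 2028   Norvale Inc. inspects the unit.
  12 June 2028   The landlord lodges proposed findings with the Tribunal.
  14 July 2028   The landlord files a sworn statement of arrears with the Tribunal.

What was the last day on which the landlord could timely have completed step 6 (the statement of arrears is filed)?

Step 6 runs from 12 June 2028, when the proposed findings are lodged. The window is 19–29 days after 12 June 2028; it closes on 11 July 2028.

11 July 2028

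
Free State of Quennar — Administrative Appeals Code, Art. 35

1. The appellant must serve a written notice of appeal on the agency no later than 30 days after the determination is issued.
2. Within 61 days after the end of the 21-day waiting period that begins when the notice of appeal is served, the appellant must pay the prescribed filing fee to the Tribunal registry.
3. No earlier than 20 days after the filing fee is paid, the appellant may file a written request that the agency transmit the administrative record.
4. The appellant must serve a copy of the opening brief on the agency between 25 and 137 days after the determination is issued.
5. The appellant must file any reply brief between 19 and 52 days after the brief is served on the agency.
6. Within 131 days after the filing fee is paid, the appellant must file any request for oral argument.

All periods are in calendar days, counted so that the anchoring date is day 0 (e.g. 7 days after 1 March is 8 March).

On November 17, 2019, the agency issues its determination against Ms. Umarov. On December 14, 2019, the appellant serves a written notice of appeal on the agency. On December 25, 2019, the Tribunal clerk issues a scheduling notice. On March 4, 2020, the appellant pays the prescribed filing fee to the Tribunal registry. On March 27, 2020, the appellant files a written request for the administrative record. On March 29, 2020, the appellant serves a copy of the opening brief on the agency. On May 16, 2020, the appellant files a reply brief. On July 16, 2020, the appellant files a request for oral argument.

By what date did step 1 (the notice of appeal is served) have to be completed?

Step 1 runs from November 17, 2019, when the determination is issued. 30 days after November 17, 2019 is December 17, 2019.

December 17, 2019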